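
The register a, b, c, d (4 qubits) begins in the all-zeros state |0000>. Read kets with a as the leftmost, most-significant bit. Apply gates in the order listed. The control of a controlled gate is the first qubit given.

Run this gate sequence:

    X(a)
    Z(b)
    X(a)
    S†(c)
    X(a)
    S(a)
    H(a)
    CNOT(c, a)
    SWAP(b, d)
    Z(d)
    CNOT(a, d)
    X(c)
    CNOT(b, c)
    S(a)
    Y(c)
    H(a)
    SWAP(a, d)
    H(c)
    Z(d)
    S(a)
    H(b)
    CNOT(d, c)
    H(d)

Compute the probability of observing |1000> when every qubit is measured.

Outcome |1000> occurs with probability 1/8.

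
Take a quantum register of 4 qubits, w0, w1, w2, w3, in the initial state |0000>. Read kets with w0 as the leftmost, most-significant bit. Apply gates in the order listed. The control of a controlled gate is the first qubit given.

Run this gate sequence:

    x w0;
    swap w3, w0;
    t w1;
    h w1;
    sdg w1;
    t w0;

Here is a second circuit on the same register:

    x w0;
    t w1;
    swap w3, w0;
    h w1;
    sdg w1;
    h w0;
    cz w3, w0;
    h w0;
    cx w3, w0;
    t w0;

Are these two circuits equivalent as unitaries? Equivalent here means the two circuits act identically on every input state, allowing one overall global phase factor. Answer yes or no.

Yes — the two circuits implement the same unitary up to a global phase.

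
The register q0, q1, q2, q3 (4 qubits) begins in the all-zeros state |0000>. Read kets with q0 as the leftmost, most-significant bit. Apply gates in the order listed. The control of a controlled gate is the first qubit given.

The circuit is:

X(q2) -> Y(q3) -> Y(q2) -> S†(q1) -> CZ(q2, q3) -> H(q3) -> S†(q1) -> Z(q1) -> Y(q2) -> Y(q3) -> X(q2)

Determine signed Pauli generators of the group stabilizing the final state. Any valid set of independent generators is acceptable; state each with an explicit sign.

The stabilizer group can be generated by +IIIX, +ZIII, +IZII, +IIZI, among other valid generating sets.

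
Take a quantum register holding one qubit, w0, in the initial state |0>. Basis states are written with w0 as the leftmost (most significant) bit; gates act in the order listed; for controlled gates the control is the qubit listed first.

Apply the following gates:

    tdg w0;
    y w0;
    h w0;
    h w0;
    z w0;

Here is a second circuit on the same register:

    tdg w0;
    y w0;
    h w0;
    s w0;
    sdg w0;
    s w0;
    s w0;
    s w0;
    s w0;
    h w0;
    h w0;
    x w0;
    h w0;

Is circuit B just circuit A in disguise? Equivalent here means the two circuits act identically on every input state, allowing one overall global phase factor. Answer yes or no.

Yes, they are equivalent — the unitaries differ by at most a global phase.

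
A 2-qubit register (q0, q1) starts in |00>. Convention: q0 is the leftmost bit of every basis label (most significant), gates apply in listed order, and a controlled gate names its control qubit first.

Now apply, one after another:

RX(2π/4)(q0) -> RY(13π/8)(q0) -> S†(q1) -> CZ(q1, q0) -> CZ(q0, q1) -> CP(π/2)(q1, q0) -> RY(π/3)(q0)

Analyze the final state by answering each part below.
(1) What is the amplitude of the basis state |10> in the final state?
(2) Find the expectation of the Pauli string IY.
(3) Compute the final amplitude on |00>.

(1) The amplitude on |10> is -sqrt(2)*cos(3*pi/16)/4 + sqrt(6)*sin(3*pi/16)/4 + sqrt(2)*I*sin(3*pi/16)/4 + sqrt(6)*I*cos(3*pi/16)/4.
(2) In the final state, IY has expectation 0.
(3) |00> carries amplitude -sqrt(6)*cos(3*pi/16)/4 - sqrt(2)*sin(3*pi/16)/4 - sqrt(2)*I*cos(3*pi/16)/4 + sqrt(6)*I*sin(3*pi/16)/4 in the final state.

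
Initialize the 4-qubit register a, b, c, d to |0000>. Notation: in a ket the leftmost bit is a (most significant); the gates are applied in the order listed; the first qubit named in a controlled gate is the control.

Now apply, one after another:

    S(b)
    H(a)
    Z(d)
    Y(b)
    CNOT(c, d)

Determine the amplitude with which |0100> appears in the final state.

The amplitude on |0100> is sqrt(2)*I/2.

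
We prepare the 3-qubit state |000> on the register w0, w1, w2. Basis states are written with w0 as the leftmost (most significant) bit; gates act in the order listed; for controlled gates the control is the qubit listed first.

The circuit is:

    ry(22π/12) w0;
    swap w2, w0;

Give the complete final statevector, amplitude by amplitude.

After the circuit, the state carries amplitude -sqrt(6)/4 - sqrt(2)/4 on |000>, -sqrt(2)/4 + sqrt(6)/4 on |001>, and 0 on every other basis state.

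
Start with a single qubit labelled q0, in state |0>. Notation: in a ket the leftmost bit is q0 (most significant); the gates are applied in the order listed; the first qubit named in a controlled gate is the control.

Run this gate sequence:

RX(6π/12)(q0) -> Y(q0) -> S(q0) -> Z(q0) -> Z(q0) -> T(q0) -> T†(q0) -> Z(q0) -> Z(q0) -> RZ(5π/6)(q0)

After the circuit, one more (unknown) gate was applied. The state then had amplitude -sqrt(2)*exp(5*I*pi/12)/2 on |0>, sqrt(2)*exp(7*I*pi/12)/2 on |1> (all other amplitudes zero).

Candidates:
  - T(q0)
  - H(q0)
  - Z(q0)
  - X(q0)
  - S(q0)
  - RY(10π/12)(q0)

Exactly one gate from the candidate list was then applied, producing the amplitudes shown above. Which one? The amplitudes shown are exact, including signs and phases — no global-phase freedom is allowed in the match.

The unique candidate consistent with the amplitudes is X(q0). Key observation: steps 4-9 multiply out to the identity, so the circuit reduces to the remaining gates.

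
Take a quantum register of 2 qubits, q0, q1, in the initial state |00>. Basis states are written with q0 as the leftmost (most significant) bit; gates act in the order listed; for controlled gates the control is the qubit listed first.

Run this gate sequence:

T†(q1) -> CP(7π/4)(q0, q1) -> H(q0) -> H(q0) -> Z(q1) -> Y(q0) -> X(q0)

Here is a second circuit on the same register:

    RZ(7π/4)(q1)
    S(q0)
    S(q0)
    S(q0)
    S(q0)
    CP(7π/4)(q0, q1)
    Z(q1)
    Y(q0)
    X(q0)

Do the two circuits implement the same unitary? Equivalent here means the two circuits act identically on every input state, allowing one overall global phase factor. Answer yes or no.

Yes: on every input state the two circuits agree up to one overall phase factor.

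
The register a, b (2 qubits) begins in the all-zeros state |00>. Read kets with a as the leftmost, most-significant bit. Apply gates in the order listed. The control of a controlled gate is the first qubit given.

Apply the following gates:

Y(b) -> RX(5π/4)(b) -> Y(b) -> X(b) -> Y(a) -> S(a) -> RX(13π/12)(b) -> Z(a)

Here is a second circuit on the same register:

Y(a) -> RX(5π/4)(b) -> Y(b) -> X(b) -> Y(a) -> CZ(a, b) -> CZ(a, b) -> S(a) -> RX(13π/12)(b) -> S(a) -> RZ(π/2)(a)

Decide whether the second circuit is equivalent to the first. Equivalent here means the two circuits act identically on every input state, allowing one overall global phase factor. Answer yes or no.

No, they are not equivalent — no single phase factor reconciles the two unitaries.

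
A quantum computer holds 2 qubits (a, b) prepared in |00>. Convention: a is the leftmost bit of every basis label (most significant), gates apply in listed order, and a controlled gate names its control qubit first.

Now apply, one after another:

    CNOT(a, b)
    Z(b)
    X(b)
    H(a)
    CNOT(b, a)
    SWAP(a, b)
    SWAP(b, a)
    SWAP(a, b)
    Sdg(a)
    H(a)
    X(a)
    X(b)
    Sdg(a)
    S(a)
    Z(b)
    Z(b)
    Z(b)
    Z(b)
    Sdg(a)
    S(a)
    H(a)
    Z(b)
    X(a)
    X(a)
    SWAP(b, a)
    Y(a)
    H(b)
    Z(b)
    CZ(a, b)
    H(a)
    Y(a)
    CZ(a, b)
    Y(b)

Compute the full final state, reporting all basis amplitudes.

After the circuit, the state carries amplitude sqrt(2)/2 on |00>, 0 on |01>, 0 on |10>, sqrt(2)/2 on |11>. Key observation: steps 13-20 multiply out to the identity, so the circuit reduces to the remaining gates.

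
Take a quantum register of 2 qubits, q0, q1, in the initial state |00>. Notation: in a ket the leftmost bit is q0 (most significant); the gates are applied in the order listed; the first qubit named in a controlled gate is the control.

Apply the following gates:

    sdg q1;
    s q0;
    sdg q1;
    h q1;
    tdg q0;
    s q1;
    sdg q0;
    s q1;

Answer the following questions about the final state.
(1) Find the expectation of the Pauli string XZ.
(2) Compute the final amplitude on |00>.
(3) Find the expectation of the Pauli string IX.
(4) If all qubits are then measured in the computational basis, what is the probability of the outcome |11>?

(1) In the final state, XZ has expectation 0.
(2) The amplitude on |00> is sqrt(2)/2.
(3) The observable IX averages to -1.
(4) Outcome |11> occurs with probability 0.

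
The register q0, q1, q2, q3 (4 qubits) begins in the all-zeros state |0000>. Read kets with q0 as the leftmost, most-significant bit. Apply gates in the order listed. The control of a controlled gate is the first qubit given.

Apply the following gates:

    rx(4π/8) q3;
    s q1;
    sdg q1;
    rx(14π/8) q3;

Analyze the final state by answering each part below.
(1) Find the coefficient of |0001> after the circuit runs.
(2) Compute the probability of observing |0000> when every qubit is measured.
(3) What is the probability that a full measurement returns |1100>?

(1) The amplitude on |0001> is -sqrt(2)*I*sqrt(2 - sqrt(2))/4 + sqrt(2)*I*sqrt(sqrt(2) + 2)/4. Key observation: gates 2-3 undo each other exactly, leaving only the rest of the circuit to track.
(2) Outcome |0000> occurs with probability sqrt(2)/4 + 1/2.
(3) A full measurement returns |1100> with probability 0.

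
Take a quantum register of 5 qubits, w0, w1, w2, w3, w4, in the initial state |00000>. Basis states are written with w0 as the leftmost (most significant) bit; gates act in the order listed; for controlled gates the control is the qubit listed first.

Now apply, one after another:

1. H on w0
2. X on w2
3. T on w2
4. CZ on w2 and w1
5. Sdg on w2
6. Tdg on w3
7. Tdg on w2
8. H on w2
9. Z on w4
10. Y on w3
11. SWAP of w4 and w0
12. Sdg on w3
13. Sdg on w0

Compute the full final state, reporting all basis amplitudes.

After the circuit, the state carries amplitude -I/2 on |00010>, -I/2 on |00011>, I/2 on |00110>, I/2 on |00111>, and 0 on every other basis state.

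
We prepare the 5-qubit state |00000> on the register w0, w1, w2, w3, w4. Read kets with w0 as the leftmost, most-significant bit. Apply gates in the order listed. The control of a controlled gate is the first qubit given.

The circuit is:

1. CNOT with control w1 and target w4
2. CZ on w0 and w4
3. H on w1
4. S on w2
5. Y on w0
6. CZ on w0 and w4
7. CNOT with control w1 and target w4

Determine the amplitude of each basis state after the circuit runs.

After the circuit, the state carries amplitude sqrt(2)*I/2 on |10000>, sqrt(2)*I/2 on |11001>, and 0 on every other basis state.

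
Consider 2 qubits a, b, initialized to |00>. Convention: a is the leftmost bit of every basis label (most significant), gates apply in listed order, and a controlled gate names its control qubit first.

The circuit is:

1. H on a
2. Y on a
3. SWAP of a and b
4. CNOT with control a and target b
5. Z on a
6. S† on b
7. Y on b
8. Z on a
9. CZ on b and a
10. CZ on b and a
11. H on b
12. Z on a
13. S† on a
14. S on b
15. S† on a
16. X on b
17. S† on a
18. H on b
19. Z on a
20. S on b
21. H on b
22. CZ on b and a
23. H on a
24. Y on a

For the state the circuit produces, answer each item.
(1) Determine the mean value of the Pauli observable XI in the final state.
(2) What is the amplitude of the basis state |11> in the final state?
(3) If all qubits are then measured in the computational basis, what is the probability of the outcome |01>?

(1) In the final state, XI has expectation -1.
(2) The amplitude on |11> is sqrt(2)*(1 + I)/4.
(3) The probability of measuring |01> is 1/4.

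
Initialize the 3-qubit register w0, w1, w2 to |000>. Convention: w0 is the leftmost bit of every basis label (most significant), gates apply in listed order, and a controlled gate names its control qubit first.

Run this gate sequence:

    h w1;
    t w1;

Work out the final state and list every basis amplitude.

The final amplitudes are sqrt(2)/2 on |000>, sqrt(2)*exp(I*pi/4)/2 on |010>, and 0 on every other basis state.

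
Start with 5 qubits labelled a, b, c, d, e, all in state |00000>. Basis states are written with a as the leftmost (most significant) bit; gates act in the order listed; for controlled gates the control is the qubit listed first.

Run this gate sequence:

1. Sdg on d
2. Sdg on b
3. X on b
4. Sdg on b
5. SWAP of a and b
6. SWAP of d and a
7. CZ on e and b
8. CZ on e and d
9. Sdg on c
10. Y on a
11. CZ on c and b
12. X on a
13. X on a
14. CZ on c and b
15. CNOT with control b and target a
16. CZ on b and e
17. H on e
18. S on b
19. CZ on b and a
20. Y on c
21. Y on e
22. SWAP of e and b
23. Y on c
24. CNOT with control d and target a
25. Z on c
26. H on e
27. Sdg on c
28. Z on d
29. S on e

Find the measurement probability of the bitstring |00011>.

The probability of measuring |00011> is 1/4. Key observation: the block from step 11 through step 14 cancels to the identity and can be dropped.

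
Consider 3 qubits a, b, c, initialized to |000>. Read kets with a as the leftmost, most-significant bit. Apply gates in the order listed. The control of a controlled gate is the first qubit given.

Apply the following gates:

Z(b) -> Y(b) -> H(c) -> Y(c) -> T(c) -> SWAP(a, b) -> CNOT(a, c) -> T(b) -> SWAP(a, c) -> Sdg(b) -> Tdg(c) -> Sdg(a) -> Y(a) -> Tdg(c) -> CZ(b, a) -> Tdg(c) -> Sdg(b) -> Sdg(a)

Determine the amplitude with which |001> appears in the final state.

The final state's coefficient on |001> equals sqrt(2)*exp(I*pi/4)/2.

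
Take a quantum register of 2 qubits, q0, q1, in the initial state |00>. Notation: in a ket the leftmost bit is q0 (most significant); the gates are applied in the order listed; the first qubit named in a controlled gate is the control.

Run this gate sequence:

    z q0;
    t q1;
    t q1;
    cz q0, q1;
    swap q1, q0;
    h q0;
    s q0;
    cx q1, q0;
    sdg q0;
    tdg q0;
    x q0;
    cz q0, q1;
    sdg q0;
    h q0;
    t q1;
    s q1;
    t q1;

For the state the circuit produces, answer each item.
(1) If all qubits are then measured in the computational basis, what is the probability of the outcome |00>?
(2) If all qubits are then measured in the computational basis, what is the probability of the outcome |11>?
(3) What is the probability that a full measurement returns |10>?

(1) A full measurement returns |00> with probability sqrt(2)/4 + 1/2.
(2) A full measurement returns |11> with probability 0.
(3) The probability of measuring |10> is 1/2 - sqrt(2)/4.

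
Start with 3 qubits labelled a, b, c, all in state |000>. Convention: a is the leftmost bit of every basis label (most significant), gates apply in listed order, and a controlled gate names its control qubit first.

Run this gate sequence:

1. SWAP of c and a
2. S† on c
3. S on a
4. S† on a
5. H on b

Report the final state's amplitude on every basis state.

The resulting statevector has amplitude sqrt(2)/2 on |000>, sqrt(2)/2 on |010>, and 0 on every other basis state. Key observation: the block from step 3 through step 4 cancels to the identity and can be dropped.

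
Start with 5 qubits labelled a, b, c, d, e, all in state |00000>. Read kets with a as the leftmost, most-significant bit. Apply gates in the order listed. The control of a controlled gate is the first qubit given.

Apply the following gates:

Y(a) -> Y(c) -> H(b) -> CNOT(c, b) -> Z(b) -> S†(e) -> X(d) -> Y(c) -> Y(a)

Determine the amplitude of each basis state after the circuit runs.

The final amplitudes are sqrt(2)/2 on |00010>, -sqrt(2)/2 on |01010>, and 0 on every other basis state.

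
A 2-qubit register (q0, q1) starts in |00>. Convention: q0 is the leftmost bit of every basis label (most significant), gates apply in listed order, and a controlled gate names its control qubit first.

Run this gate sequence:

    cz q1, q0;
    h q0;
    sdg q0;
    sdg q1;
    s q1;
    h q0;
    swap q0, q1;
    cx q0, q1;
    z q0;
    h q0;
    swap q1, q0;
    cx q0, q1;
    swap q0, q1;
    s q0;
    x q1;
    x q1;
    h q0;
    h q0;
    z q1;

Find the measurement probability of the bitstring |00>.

A full measurement returns |00> with probability 1/4.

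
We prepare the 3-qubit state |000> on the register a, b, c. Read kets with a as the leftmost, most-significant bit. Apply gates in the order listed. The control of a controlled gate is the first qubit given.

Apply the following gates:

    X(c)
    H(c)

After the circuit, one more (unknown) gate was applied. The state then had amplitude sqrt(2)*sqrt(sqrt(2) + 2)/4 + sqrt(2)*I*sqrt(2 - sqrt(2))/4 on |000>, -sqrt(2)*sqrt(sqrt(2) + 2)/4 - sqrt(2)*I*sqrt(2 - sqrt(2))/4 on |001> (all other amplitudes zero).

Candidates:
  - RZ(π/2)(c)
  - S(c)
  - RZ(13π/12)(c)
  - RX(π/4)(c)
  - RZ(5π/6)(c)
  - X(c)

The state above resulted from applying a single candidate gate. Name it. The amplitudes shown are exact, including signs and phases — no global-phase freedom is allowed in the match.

The applied gate was RX(π/4)(c).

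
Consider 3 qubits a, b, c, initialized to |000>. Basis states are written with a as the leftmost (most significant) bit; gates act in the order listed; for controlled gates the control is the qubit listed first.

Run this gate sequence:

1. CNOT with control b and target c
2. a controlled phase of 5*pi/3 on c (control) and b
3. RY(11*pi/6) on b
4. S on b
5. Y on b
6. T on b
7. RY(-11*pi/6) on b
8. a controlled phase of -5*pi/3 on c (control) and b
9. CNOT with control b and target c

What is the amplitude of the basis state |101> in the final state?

The amplitude on |101> is 0.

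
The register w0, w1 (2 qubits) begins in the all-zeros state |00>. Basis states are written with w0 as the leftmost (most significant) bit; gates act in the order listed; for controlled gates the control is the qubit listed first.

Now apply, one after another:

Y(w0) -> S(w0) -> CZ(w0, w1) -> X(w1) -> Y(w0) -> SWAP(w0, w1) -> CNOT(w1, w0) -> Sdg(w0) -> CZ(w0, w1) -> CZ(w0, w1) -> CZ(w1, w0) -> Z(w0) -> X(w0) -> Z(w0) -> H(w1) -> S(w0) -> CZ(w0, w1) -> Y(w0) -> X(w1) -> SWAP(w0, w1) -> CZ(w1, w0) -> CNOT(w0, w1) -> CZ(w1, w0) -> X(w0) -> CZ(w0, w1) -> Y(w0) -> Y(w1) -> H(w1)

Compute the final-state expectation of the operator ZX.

The expectation value of ZX is 1. Key observation: the block from step 9 through step 10 cancels to the identity and can be dropped.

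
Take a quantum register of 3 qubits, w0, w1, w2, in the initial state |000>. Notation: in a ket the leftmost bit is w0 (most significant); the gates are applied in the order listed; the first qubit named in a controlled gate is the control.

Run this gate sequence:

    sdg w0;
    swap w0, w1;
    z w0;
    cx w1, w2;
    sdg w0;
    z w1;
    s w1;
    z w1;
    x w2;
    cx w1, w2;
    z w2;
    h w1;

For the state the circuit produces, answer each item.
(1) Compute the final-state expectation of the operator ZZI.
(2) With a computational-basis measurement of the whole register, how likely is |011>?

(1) In the final state, ZZI has expectation 0.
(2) The probability of measuring |011> is 1/2.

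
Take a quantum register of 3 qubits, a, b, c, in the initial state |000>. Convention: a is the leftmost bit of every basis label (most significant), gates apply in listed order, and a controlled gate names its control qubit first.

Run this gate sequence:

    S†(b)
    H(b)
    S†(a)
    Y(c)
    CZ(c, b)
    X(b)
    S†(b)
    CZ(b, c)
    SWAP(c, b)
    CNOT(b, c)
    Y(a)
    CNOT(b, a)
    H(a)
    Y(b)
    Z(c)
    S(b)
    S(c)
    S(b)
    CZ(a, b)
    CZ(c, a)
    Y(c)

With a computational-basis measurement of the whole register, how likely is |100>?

A full measurement returns |100> with probability 1/4.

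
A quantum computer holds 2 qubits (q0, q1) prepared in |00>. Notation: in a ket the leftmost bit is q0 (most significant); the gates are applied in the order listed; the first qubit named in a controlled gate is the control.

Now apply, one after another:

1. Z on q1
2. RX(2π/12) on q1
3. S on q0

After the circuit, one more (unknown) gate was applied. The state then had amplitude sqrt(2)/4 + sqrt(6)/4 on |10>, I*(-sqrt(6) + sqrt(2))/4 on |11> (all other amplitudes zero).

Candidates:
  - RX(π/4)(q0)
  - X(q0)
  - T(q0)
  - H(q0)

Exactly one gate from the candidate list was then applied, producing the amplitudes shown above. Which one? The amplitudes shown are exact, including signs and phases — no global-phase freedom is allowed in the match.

The unique candidate consistent with the amplitudes is X(q0).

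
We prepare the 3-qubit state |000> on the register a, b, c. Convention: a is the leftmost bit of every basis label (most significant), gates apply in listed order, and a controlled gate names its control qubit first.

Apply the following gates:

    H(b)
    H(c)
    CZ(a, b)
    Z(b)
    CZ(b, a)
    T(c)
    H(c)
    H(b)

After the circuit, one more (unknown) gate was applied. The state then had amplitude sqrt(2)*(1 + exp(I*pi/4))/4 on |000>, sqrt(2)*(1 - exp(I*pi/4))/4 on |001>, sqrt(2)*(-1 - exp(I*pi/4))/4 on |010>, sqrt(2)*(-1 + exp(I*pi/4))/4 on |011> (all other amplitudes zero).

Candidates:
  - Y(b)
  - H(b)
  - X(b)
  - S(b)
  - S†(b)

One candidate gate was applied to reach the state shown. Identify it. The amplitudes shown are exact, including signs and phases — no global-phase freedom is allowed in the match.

The unique candidate consistent with the amplitudes is H(b).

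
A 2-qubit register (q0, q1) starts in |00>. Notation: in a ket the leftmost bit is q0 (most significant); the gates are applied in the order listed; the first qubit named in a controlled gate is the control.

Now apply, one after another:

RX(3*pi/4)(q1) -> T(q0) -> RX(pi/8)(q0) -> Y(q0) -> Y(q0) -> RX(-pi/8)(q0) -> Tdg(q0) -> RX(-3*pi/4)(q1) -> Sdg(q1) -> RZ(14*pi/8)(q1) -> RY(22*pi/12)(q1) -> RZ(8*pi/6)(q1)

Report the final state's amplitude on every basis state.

After the circuit, the state carries amplitude -sqrt(6)*exp(11*I*pi/24)*cos(pi/16)**2/4 - sqrt(2)*exp(11*I*pi/24)*cos(pi/16)**2/4 - sqrt(6)*exp(11*I*pi/24)*sin(pi/16)**2/4 - sqrt(2)*exp(11*I*pi/24)*sin(pi/16)**2/4 on |00>, sqrt(6)*exp(-5*I*pi/24)*cos(pi/16)**2/4 + sqrt(6)*exp(-5*I*pi/24)*sin(pi/16)**2/4 - sqrt(2)*exp(-5*I*pi/24)*sin(pi/16)**2/4 - sqrt(2)*exp(-5*I*pi/24)*cos(pi/16)**2/4 on |01>, 0 on |10>, 0 on |11>. Key observation: the block from step 1 through step 8 cancels to the identity and can be dropped.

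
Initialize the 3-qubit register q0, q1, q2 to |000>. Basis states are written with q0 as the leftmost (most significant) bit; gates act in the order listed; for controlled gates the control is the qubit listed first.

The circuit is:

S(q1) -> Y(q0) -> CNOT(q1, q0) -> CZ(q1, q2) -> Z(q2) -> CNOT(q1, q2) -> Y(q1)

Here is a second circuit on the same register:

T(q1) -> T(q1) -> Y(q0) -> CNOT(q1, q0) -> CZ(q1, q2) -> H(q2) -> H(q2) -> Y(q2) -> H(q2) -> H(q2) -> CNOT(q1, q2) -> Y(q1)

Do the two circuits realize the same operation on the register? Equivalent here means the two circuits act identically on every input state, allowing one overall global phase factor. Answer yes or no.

No: there is an input state on which the two circuits produce genuinely different outputs (not merely differing by a phase).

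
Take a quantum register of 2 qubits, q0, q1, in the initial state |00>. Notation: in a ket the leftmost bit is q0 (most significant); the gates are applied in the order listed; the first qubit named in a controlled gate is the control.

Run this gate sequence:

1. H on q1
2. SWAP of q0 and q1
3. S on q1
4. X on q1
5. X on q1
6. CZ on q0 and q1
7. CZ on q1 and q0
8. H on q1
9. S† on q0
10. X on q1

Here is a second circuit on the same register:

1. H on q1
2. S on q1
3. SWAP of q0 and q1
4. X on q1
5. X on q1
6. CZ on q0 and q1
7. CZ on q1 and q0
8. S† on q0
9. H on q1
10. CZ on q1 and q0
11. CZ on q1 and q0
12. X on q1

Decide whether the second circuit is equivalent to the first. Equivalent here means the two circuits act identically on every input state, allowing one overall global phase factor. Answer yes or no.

No — the two circuits implement different unitaries, even allowing a global phase.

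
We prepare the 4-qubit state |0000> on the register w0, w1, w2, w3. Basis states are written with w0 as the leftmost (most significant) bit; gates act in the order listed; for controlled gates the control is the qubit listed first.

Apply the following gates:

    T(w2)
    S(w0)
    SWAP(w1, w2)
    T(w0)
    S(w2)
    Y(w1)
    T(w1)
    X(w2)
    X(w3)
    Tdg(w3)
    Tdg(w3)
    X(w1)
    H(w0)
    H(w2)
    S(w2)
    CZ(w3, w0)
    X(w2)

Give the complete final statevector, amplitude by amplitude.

The final amplitudes are -exp(3*I*pi/4)/2 on |0001>, exp(I*pi/4)/2 on |0011>, exp(3*I*pi/4)/2 on |1001>, -exp(I*pi/4)/2 on |1011>, and 0 on every other basis state.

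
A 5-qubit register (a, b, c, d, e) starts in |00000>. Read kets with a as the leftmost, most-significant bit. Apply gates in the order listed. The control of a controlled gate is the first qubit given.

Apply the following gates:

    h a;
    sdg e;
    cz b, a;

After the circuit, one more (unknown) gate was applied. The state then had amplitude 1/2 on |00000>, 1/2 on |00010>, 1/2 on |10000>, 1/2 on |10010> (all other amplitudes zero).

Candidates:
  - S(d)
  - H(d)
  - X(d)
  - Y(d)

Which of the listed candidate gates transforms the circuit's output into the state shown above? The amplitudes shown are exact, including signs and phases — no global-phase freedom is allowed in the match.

The applied gate was H(d).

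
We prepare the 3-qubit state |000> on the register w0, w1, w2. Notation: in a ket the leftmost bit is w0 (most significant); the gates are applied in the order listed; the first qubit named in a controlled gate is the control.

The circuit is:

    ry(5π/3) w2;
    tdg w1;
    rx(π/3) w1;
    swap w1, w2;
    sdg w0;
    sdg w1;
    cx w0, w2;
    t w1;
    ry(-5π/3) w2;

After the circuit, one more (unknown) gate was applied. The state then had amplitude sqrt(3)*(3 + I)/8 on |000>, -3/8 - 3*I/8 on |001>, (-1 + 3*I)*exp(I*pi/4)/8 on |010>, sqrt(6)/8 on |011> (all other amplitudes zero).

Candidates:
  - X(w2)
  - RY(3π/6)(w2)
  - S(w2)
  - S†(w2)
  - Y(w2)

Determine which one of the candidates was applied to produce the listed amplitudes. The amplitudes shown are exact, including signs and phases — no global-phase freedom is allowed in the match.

The unique candidate consistent with the amplitudes is S†(w2).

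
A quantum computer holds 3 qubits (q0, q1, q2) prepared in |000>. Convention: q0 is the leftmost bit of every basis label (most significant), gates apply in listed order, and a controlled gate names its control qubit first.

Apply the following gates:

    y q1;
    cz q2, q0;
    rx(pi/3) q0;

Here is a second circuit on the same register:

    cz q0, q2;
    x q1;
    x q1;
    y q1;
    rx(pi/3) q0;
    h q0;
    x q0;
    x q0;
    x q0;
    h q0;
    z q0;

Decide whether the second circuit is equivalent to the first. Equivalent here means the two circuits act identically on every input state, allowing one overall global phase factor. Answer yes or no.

Yes — the two circuits implement the same unitary up to a global phase.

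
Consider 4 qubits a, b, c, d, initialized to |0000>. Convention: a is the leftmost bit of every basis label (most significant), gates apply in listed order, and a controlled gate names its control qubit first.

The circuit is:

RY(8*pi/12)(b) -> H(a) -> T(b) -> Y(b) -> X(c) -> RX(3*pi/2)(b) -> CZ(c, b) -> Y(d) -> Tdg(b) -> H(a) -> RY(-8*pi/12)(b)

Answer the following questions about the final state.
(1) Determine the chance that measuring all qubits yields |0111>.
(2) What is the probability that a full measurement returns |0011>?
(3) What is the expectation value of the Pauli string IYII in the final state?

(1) A full measurement returns |0111> with probability 5/16.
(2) The probability of measuring |0011> is 11/16.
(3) The expectation value of IYII is -sqrt(3)/4 - sqrt(2)/4.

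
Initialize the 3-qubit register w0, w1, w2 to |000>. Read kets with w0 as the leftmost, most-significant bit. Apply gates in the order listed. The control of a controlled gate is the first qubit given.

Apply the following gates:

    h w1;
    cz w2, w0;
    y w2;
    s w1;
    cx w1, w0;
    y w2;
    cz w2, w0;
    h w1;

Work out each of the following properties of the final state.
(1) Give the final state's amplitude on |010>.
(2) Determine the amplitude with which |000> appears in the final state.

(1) The amplitude on |010> is 1/2.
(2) |000> carries amplitude 1/2 in the final state.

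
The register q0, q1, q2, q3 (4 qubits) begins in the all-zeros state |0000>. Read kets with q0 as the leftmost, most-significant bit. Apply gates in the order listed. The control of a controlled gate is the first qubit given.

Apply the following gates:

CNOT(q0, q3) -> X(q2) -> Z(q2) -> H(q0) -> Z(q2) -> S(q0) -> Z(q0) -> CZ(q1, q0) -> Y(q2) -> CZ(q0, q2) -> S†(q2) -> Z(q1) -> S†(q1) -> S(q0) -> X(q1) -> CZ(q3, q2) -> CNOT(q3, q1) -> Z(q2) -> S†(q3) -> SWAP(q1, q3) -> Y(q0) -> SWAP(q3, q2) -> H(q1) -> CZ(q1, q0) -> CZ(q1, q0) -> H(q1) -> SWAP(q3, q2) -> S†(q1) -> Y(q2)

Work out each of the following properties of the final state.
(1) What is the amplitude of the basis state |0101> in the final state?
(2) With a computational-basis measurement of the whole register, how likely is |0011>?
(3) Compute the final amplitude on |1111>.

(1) The amplitude on |0101> is 0.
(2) Outcome |0011> occurs with probability 1/2.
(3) |1111> carries amplitude 0 in the final state.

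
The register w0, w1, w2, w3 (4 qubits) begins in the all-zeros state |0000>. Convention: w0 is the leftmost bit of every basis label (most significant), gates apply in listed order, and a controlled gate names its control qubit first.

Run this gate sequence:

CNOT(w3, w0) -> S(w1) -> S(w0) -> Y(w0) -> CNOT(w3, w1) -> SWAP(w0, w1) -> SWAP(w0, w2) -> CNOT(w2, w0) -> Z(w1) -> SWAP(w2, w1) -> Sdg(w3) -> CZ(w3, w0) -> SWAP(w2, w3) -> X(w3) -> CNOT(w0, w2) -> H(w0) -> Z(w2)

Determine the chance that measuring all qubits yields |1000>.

The probability of measuring |1000> is 1/2.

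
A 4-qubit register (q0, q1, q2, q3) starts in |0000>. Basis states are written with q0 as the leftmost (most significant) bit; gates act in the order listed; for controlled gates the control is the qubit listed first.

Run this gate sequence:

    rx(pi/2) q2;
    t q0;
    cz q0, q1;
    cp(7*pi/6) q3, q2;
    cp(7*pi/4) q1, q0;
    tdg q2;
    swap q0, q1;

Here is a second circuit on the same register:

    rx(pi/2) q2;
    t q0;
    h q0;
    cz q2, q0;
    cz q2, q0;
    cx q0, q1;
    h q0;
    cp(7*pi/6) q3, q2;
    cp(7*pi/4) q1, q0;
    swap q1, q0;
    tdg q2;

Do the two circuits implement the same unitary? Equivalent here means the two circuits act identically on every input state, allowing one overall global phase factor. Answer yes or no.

No: there is an input state on which the two circuits produce genuinely different outputs (not merely differing by a phase).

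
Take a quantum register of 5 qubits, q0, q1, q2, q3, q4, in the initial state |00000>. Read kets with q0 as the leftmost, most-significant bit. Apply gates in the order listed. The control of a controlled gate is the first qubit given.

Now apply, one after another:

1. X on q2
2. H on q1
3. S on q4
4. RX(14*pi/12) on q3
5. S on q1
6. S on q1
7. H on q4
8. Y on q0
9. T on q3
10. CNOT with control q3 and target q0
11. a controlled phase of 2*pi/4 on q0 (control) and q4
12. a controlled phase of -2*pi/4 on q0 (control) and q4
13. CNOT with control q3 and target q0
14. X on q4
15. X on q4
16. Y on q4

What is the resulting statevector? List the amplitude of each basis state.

The resulting statevector has amplitude -sqrt(6)/8 + sqrt(2)/8 on |10100>, -sqrt(2)/8 + sqrt(6)/8 on |10101>, (-sqrt(6) - sqrt(2))*exp(3*I*pi/4)/8 on |10110>, (sqrt(2) + sqrt(6))*exp(3*I*pi/4)/8 on |10111>, -sqrt(2)/8 + sqrt(6)/8 on |11100>, -sqrt(6)/8 + sqrt(2)/8 on |11101>, (sqrt(2) + sqrt(6))*exp(3*I*pi/4)/8 on |11110>, (-sqrt(6) - sqrt(2))*exp(3*I*pi/4)/8 on |11111>, and 0 on every other basis state. Key observation: the block from step 10 through step 13 cancels to the identity and can be dropped.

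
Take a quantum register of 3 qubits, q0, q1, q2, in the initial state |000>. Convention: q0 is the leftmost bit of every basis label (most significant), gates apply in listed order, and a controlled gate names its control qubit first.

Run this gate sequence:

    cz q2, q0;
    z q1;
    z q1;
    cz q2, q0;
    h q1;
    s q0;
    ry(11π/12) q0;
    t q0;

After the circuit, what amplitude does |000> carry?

The final state's coefficient on |000> equals -sqrt(12 - 6*sqrt(2))/8 + sqrt(2*sqrt(2) + 4)/8. Key observation: gates 1-4 undo each other exactly, leaving only the rest of the circuit to track.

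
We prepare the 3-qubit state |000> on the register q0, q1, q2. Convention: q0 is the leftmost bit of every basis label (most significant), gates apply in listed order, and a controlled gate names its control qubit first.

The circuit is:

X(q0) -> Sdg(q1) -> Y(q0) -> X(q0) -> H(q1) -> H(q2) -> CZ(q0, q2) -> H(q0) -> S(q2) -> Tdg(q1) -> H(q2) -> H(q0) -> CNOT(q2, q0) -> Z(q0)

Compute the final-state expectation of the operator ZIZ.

In the final state, ZIZ has expectation -1.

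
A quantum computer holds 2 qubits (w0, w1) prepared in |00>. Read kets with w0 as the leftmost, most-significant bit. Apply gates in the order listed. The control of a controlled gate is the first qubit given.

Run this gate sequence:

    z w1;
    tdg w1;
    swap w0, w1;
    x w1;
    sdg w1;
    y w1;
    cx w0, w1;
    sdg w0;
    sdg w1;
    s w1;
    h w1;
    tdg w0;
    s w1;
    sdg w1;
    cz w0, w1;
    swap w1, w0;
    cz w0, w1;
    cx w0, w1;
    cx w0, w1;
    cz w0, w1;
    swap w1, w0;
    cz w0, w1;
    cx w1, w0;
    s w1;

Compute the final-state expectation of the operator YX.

In the final state, YX has expectation 1. Key observation: gates 15-22 undo each other exactly, leaving only the rest of the circuit to track.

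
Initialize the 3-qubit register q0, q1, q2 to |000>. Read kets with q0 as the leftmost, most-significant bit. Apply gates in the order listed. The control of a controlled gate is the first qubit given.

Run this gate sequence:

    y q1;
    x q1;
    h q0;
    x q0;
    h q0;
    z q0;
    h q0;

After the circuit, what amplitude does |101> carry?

|101> carries amplitude 0 in the final state.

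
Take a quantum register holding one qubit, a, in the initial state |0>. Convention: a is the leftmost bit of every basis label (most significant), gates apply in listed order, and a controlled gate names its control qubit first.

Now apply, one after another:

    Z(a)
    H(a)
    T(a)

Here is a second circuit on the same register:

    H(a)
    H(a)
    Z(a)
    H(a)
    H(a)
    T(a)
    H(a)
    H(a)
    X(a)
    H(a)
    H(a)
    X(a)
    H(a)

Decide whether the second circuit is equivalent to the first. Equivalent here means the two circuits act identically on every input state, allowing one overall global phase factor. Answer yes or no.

No, they are not equivalent — no single phase factor reconciles the two unitaries.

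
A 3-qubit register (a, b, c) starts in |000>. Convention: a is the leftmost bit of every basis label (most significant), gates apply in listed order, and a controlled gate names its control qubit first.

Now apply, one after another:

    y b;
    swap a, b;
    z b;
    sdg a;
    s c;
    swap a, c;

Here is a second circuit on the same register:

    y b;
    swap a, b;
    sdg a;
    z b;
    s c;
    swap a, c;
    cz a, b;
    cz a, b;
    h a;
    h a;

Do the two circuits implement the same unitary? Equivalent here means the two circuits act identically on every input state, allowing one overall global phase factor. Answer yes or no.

Yes: on every input state the two circuits agree up to one overall phase factor.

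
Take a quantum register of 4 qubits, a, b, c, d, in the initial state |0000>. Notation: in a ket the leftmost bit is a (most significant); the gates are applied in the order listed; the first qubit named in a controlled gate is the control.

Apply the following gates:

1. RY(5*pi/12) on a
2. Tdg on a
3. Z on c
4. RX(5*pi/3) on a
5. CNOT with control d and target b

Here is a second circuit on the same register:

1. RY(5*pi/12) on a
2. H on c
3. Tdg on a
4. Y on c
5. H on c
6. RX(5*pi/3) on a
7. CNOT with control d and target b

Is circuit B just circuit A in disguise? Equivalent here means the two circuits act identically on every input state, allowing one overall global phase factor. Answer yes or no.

No: there is an input state on which the two circuits produce genuinely different outputs (not merely differing by a phase).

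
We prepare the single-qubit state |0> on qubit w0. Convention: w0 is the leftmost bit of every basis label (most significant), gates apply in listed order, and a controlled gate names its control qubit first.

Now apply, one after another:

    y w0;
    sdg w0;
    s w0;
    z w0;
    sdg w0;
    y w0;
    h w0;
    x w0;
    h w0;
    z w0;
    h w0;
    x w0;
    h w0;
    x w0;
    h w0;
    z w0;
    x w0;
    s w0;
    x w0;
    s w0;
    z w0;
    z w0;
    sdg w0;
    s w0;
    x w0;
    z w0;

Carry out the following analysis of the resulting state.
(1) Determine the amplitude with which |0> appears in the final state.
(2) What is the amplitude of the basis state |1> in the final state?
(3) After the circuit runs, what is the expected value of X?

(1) The final state's coefficient on |0> equals -sqrt(2)/2. Key observation: steps 13-16 multiply out to the identity, so the circuit reduces to the remaining gates.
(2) The amplitude on |1> is sqrt(2)/2.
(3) The observable X averages to -1.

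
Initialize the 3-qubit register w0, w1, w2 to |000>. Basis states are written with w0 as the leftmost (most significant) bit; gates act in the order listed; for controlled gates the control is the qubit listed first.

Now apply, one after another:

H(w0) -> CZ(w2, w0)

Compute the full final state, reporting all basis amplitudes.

The resulting statevector has amplitude sqrt(2)/2 on |000>, sqrt(2)/2 on |100>, and 0 on every other basis state.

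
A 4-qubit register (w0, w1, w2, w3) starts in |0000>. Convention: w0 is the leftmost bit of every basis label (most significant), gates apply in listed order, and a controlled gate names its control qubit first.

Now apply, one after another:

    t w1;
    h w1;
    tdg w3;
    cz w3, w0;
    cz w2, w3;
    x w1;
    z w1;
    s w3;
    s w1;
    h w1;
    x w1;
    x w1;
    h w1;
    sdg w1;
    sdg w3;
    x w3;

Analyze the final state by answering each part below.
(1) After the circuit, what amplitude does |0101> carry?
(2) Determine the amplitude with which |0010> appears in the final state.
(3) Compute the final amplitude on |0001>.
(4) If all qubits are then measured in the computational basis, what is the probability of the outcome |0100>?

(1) The amplitude on |0101> is -sqrt(2)/2. Key observation: gates 8-15 undo each other exactly, leaving only the rest of the circuit to track.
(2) The final state's coefficient on |0010> equals 0.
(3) The final state's coefficient on |0001> equals sqrt(2)/2.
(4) Outcome |0100> occurs with probability 0.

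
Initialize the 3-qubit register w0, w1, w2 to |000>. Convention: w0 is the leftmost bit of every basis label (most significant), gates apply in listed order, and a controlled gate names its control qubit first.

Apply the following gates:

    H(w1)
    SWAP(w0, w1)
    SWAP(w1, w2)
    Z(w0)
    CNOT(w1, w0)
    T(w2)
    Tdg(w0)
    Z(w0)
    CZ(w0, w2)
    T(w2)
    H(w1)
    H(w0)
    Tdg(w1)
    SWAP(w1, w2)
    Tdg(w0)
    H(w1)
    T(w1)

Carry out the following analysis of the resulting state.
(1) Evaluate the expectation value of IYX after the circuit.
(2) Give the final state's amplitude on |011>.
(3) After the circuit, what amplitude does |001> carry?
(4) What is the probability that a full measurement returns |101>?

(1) The expectation value of IYX is 1/2.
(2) The amplitude on |011> is 1/4 - exp(3*I*pi/4)/4.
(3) |001> carries amplitude -I/4 - exp(3*I*pi/4)/4 in the final state.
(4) A full measurement returns |101> with probability 1/8 - sqrt(2)/16.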